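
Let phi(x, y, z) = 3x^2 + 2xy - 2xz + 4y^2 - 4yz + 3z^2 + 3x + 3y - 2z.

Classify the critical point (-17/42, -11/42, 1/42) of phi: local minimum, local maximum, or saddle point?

The Hessian is constant: H = [[6, 2, -2], [2, 8, -4], [-2, -4, 6]].
Leading principal minors: Δ₁ = 6, Δ₂ = 44, Δ₃ = 168.
All leading minors are positive, so H is positive definite: a local minimum.

local minimum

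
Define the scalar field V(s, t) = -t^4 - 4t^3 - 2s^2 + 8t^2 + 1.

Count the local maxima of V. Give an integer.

V separates as a function of s plus a function of t, so ∇V=0 decouples.
∂V/∂s = -4s = 0 at s ∈ {0}; ∂V/∂t = -4t(t - 1)(t + 4) = 0 at t ∈ {-4, 0, 1}.
The Hessian is diagonal: diag(V_ss, V_tt). Second derivatives: V_ss(0)=-4; V_tt(-4)=-80, V_tt(0)=16, V_tt(1)=-20.
Local maxima occur where both diagonal entries negative: (0, -4), (0, 1). Count: 2.

2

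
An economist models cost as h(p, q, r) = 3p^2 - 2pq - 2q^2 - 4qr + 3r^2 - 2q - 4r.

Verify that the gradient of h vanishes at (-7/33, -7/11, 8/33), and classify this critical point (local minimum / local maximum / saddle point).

saddle point

∇h = (6p - 2q, -2p - 4q - 4r - 2, -4q + 6r - 4); substituting (-7/33, -7/11, 8/33) gives ∇h = (0, 0, 0), so (-7/33, -7/11, 8/33) is indeed a critical point.
The Hessian is constant: H = [[6, -2, 0], [-2, -4, -4], [0, -4, 6]].
Leading principal minors: Δ₁ = 6, Δ₂ = -28, Δ₃ = -264.
The minors fit neither the all-positive nor the alternating-sign pattern, so H is indefinite: a saddle point.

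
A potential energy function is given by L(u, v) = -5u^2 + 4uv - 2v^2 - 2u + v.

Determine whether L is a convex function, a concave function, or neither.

L is quadratic, so its Hessian is the constant matrix H = [[-10, 4], [4, -4]].
det(H) = 24, tr(H) = -14.
det(H) > 0 and tr(H) < 0, so H is negative definite everywhere: concave.

concave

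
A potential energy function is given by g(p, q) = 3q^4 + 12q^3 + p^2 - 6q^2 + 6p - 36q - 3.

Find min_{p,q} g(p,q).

-39

g(p,q) separates as A(p) + B(q) − 3, so its minimum is min A + min B − 3.
A'(p) = 2p + 6 vanishes at p ∈ {-3}; B'(q) = 12(q - 1)(q + 1)(q + 3) vanishes at q ∈ {-3, -1, 1}.
Local minima of A (where A''>0): A(-3)=-9. Local minima of B: B(-3)=-27, B(1)=-27.
So the global minimum of g is A(-3) + B(-3) − 3 = -9 − 27 − 3 = -39, attained at (-3, -3).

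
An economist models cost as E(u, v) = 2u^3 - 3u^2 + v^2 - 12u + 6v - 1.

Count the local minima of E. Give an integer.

E separates as a function of u plus a function of v, so ∇E=0 decouples.
∂E/∂u = 6(u - 2)(u + 1) = 0 at u ∈ {-1, 2}; ∂E/∂v = 2(v + 3) = 0 at v ∈ {-3}.
The Hessian is diagonal: diag(E_uu, E_vv). Second derivatives: E_uu(-1)=-18, E_uu(2)=18; E_vv(-3)=2.
Local minima occur where both diagonal entries positive: (2, -3). Count: 1.

1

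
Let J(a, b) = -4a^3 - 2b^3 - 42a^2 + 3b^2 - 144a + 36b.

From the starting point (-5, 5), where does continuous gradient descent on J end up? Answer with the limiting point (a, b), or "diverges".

diverges

J is separable, so gradient descent decouples: a follows -∂J/∂a, b follows -∂J/∂b.
∂J/∂a = -12(a + 3)(a + 4); at a=-5 this is -24, so a increases.
∂J/∂b = -6(b - 3)(b + 2); at b=5 this is -84, so b increases.
The b-coordinate has no critical point in that direction and runs off to infinity.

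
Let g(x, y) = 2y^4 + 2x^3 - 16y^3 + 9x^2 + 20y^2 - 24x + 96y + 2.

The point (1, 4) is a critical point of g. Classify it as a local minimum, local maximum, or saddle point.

The mixed partial ∂²g/∂x∂y is 0, so the Hessian at any point is diag(g_xx, g_yy) = diag(6(2x + 3), 8(3y^2 - 12y + 5)).
At (1, 4): H = diag(30, 40).
Both eigenvalues are positive, so H is positive definite: a local minimum.

local minimum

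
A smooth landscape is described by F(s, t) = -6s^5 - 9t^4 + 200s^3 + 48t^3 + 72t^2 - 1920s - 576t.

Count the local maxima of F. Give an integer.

4

F separates as a function of s plus a function of t, so ∇F=0 decouples.
∂F/∂s = -30(s - 4)(s - 2)(s + 2)(s + 4) = 0 at s ∈ {-4, -2, 2, 4}; ∂F/∂t = -36(t - 4)(t - 2)(t + 2) = 0 at t ∈ {-2, 2, 4}.
The Hessian is diagonal: diag(F_ss, F_tt). Second derivatives: F_ss(-4)=2880, F_ss(-2)=-1440, F_ss(2)=1440, F_ss(4)=-2880; F_tt(-2)=-864, F_tt(2)=288, F_tt(4)=-432.
Local maxima occur where both diagonal entries negative: (-2, -2), (-2, 4), (4, -2), (4, 4). Count: 4.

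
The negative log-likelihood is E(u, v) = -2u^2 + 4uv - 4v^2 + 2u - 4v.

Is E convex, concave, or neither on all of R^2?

concave

E is quadratic, so its Hessian is the constant matrix H = [[-4, 4], [4, -8]].
det(H) = 16, tr(H) = -12.
det(H) > 0 and tr(H) < 0, so H is negative definite everywhere: concave.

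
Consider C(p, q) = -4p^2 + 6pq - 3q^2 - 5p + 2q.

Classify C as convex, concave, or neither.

C is quadratic, so its Hessian is the constant matrix H = [[-8, 6], [6, -6]].
det(H) = 12, tr(H) = -14.
det(H) > 0 and tr(H) < 0, so H is negative definite everywhere: concave.

concave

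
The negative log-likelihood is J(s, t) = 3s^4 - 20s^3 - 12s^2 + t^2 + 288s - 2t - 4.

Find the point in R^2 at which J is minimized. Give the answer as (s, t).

J(s,t) separates as P(s) + Q(t) − 4, so its minimum is min P + min Q − 4.
P'(s) = 12(s - 4)(s - 3)(s + 2) vanishes at s ∈ {-2, 3, 4}; Q'(t) = 2(t - 1) vanishes at t ∈ {1}.
Local minima of P (where P''>0): P(-2)=-416, P(4)=448. Local minima of Q: Q(1)=-1.
So the global minimum of J is P(-2) + Q(1) − 4 = -416 − 1 − 4 = -421, attained at (-2, 1).

(-2, 1)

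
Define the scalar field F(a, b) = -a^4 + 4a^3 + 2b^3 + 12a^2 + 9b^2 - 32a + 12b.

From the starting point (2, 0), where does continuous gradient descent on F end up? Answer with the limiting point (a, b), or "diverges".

F is separable, so gradient descent decouples: a follows -∂F/∂a, b follows -∂F/∂b.
∂F/∂a = -4(a - 4)(a - 1)(a + 2); at a=2 this is 32, so a decreases.
∂F/∂b = 6(b + 1)(b + 2); at b=0 this is 12, so b decreases.
a converges to its nearest critical value 1 (a local min of the a-part); b converges to -1. The iterate converges to (1, -1).

(1, -1)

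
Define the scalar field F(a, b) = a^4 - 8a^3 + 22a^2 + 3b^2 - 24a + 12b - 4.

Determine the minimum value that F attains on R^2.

-25

F(a,b) separates as P(a) + Q(b) − 4, so its minimum is min P + min Q − 4.
P'(a) = 4(a - 3)(a - 2)(a - 1) vanishes at a ∈ {1, 2, 3}; Q'(b) = 6b + 12 vanishes at b ∈ {-2}.
Local minima of P (where P''>0): P(1)=-9, P(3)=-9. Local minima of Q: Q(-2)=-12.
So the global minimum of F is P(1) + Q(-2) − 4 = -9 − 12 − 4 = -25, attained at (1, -2).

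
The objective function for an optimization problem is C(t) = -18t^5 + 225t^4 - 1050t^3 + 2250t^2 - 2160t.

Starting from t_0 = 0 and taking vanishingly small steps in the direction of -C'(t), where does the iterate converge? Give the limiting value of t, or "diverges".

1

C'(t) = -90(t - 4)(t - 3)(t - 2)(t - 1), so C'(0) = -2160.
Gradient descent moves in the -C' direction, i.e. t is increasing.
The nearest critical point in that direction is t = 1, where C'' = 540 > 0 (a local minimum). The iterate converges there.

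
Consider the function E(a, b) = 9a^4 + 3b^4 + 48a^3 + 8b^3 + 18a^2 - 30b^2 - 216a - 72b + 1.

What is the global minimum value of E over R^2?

-292

E(a,b) separates as P(a) + Q(b) + 1, so its minimum is min P + min Q + 1.
P'(a) = 36(a - 1)(a + 2)(a + 3) vanishes at a ∈ {-3, -2, 1}; Q'(b) = 12(b - 2)(b + 1)(b + 3) vanishes at b ∈ {-3, -1, 2}.
Local minima of P (where P''>0): P(-3)=243, P(1)=-141. Local minima of Q: Q(-3)=-27, Q(2)=-152.
So the global minimum of E is P(1) + Q(2) + 1 = -141 − 152 + 1 = -292, attained at (1, 2).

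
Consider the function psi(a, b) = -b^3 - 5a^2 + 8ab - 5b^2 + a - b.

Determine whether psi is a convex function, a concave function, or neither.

neither

The term -b^3 is cubic, so the Hessian is not constant.
∂²psi/∂b² = -6b - 10, which takes both signs as b varies (negative for sufficiently large b). A diagonal entry of the Hessian changing sign means the Hessian is neither positive- nor negative-semidefinite on all of R^2.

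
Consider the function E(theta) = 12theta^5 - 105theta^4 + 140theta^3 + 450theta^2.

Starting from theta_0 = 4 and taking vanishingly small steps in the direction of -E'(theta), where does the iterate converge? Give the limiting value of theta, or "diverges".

E'(theta) = 60theta(theta - 5)(theta - 3)(theta + 1), so E'(4) = -1200.
Gradient descent moves in the -E' direction, i.e. theta is increasing.
The nearest critical point in that direction is theta = 5, where E'' = 3600 > 0 (a local minimum). The iterate converges there.

5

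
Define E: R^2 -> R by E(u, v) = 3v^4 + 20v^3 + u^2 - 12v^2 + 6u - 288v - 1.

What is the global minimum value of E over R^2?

-426

E(u,v) separates as P(u) + Q(v) − 1, so its minimum is min P + min Q − 1.
P'(u) = 2u + 6 vanishes at u ∈ {-3}; Q'(v) = 12(v - 2)(v + 3)(v + 4) vanishes at v ∈ {-4, -3, 2}.
Local minima of P (where P''>0): P(-3)=-9. Local minima of Q: Q(-4)=448, Q(2)=-416.
So the global minimum of E is P(-3) + Q(2) − 1 = -9 − 416 − 1 = -426, attained at (-3, 2).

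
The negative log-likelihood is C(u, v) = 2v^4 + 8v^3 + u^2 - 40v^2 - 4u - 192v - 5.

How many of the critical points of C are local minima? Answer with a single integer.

2

C separates as a function of u plus a function of v, so ∇C=0 decouples.
∂C/∂u = 2(u - 2) = 0 at u ∈ {2}; ∂C/∂v = 8(v - 3)(v + 2)(v + 4) = 0 at v ∈ {-4, -2, 3}.
The Hessian is diagonal: diag(C_uu, C_vv). Second derivatives: C_uu(2)=2; C_vv(-4)=112, C_vv(-2)=-80, C_vv(3)=280.
Local minima occur where both diagonal entries positive: (2, -4), (2, 3). Count: 2.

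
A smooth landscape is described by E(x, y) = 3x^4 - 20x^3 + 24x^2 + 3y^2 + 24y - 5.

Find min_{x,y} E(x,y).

-181

E(x,y) separates as P(x) + Q(y) − 5, so its minimum is min P + min Q − 5.
P'(x) = 12x(x - 4)(x - 1) vanishes at x ∈ {0, 1, 4}; Q'(y) = 6y + 24 vanishes at y ∈ {-4}.
Local minima of P (where P''>0): P(0)=0, P(4)=-128. Local minima of Q: Q(-4)=-48.
So the global minimum of E is P(4) + Q(-4) − 5 = -128 − 48 − 5 = -181, attained at (4, -4).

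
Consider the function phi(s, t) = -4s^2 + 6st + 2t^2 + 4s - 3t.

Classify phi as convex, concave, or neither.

phi is quadratic, so its Hessian is the constant matrix H = [[-8, 6], [6, 4]].
det(H) = -68, tr(H) = -4.
det(H) < 0, so H is indefinite: neither convex nor concave.

neither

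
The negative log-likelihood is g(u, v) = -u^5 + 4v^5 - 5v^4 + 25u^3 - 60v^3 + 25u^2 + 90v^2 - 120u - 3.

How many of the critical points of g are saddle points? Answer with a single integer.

8

g separates as a function of u plus a function of v, so ∇g=0 decouples.
∂g/∂u = -5(u - 4)(u - 1)(u + 2)(u + 3) = 0 at u ∈ {-3, -2, 1, 4}; ∂g/∂v = 20v(v - 3)(v - 1)(v + 3) = 0 at v ∈ {-3, 0, 1, 3}.
The Hessian is diagonal: diag(g_uu, g_vv). Second derivatives: g_uu(-3)=140, g_uu(-2)=-90, g_uu(1)=180, g_uu(4)=-630; g_vv(-3)=-1440, g_vv(0)=180, g_vv(1)=-160, g_vv(3)=720.
Saddle points occur where the two diagonal entries have opposite signs: (-3, -3), (-3, 1), (-2, 0), (-2, 3), (1, -3), (1, 1), (4, 0), (4, 3). Count: 8.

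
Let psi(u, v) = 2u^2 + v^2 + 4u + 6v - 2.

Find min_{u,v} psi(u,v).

psi(u,v) separates as P(u) + Q(v) − 2, so its minimum is min P + min Q − 2.
P'(u) = 4u + 4 vanishes at u ∈ {-1}; Q'(v) = 2v + 6 vanishes at v ∈ {-3}.
Local minima of P (where P''>0): P(-1)=-2. Local minima of Q: Q(-3)=-9.
So the global minimum of psi is P(-1) + Q(-3) − 2 = -2 − 9 − 2 = -13, attained at (-1, -3).

-13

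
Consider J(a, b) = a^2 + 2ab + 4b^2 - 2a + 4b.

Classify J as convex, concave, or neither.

convex

J is quadratic, so its Hessian is the constant matrix H = [[2, 2], [2, 8]].
det(H) = 12, tr(H) = 10.
det(H) > 0 and tr(H) > 0, so H is positive definite everywhere: convex.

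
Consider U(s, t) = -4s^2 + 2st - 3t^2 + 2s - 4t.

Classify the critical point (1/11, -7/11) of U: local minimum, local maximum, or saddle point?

The Hessian of U is constant: H = [[-8, 2], [2, -6]].
det(H) = (-8)·(-6) − 2² = 44.
det(H) > 0 and tr(H) = -14 < 0, so H is negative definite and the point is a local maximum.

local maximum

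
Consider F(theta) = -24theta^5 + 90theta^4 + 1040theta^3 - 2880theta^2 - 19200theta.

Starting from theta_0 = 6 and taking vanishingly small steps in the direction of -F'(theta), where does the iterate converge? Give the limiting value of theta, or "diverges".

diverges

F'(theta) = -120(theta - 5)(theta - 4)(theta + 2)(theta + 4), so F'(6) = -19200.
Gradient descent moves in the -F' direction, i.e. theta is increasing.
There is no critical point above theta=6, and F' keeps the same sign, so the iterate runs off to +∞.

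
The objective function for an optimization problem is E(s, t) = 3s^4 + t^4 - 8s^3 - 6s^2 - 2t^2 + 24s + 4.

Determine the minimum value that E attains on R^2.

-16

E(s,t) separates as P(s) + Q(t) + 4, so its minimum is min P + min Q + 4.
P'(s) = 12(s - 2)(s - 1)(s + 1) vanishes at s ∈ {-1, 1, 2}; Q'(t) = 4t(t - 1)(t + 1) vanishes at t ∈ {-1, 0, 1}.
Local minima of P (where P''>0): P(-1)=-19, P(2)=8. Local minima of Q: Q(-1)=-1, Q(1)=-1.
So the global minimum of E is P(-1) + Q(-1) + 4 = -19 − 1 + 4 = -16, attained at (-1, -1).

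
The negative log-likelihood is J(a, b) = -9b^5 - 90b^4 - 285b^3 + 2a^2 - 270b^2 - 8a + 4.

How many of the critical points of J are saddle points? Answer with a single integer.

2

J separates as a function of a plus a function of b, so ∇J=0 decouples.
∂J/∂a = 4(a - 2) = 0 at a ∈ {2}; ∂J/∂b = -45b(b + 1)(b + 3)(b + 4) = 0 at b ∈ {-4, -3, -1, 0}.
The Hessian is diagonal: diag(J_aa, J_bb). Second derivatives: J_aa(2)=4; J_bb(-4)=540, J_bb(-3)=-270, J_bb(-1)=270, J_bb(0)=-540.
Saddle points occur where the two diagonal entries have opposite signs: (2, -3), (2, 0). Count: 2.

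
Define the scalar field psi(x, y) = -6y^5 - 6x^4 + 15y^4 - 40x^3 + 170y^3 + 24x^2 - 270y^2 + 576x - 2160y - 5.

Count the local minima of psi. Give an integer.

2

psi separates as a function of x plus a function of y, so ∇psi=0 decouples.
∂psi/∂x = -24(x - 2)(x + 3)(x + 4) = 0 at x ∈ {-4, -3, 2}; ∂psi/∂y = -30(y - 4)(y - 3)(y + 2)(y + 3) = 0 at y ∈ {-3, -2, 3, 4}.
The Hessian is diagonal: diag(psi_xx, psi_yy). Second derivatives: psi_xx(-4)=-144, psi_xx(-3)=120, psi_xx(2)=-720; psi_yy(-3)=1260, psi_yy(-2)=-900, psi_yy(3)=900, psi_yy(4)=-1260.
Local minima occur where both diagonal entries positive: (-3, -3), (-3, 3). Count: 2.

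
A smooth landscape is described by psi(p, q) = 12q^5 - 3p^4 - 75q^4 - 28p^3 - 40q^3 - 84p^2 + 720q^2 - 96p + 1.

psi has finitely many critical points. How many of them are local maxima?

psi separates as a function of p plus a function of q, so ∇psi=0 decouples.
∂psi/∂p = -12(p + 1)(p + 2)(p + 4) = 0 at p ∈ {-4, -2, -1}; ∂psi/∂q = 60q(q - 4)(q - 3)(q + 2) = 0 at q ∈ {-2, 0, 3, 4}.
The Hessian is diagonal: diag(psi_pp, psi_qq). Second derivatives: psi_pp(-4)=-72, psi_pp(-2)=24, psi_pp(-1)=-36; psi_qq(-2)=-3600, psi_qq(0)=1440, psi_qq(3)=-900, psi_qq(4)=1440.
Local maxima occur where both diagonal entries negative: (-4, -2), (-4, 3), (-1, -2), (-1, 3). Count: 4.

4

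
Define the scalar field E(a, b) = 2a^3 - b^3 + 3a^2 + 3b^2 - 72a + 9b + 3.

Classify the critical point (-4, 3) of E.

local maximum

The mixed partial ∂²E/∂a∂b is 0, so the Hessian at any point is diag(E_aa, E_bb) = diag(6(2a + 1), 6(-b + 1)).
At (-4, 3): H = diag(-42, -12).
Both eigenvalues are negative, so H is negative definite: a local maximum.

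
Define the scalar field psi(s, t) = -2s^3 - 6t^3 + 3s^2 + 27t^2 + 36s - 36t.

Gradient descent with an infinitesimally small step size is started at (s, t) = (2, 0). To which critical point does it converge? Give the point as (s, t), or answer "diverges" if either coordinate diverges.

(-2, 1)

psi is separable, so gradient descent decouples: s follows -∂psi/∂s, t follows -∂psi/∂t.
∂psi/∂s = -6(s - 3)(s + 2); at s=2 this is 24, so s decreases.
∂psi/∂t = -18(t - 2)(t - 1); at t=0 this is -36, so t increases.
s converges to its nearest critical value -2 (a local min of the s-part); t converges to 1. The iterate converges to (-2, 1).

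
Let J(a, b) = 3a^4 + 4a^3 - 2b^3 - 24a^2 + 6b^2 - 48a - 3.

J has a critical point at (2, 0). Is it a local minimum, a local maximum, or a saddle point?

local minimum

The mixed partial ∂²J/∂a∂b is 0, so the Hessian at any point is diag(J_aa, J_bb) = diag(12(3a^2 + 2a - 4), 12(-b + 1)).
At (2, 0): H = diag(144, 12).
Both eigenvalues are positive, so H is positive definite: a local minimum.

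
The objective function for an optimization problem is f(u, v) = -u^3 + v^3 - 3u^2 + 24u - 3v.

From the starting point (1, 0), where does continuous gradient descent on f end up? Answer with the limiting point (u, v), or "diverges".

f is separable, so gradient descent decouples: u follows -∂f/∂u, v follows -∂f/∂v.
∂f/∂u = -3(u - 2)(u + 4); at u=1 this is 15, so u decreases.
∂f/∂v = 3(v - 1)(v + 1); at v=0 this is -3, so v increases.
u converges to its nearest critical value -4 (a local min of the u-part); v converges to 1. The iterate converges to (-4, 1).

(-4, 1)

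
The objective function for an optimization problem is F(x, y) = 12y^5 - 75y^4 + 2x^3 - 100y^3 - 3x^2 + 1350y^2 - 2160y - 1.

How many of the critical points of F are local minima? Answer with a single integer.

2

F separates as a function of x plus a function of y, so ∇F=0 decouples.
∂F/∂x = 6x(x - 1) = 0 at x ∈ {0, 1}; ∂F/∂y = 60(y - 4)(y - 3)(y - 1)(y + 3) = 0 at y ∈ {-3, 1, 3, 4}.
The Hessian is diagonal: diag(F_xx, F_yy). Second derivatives: F_xx(0)=-6, F_xx(1)=6; F_yy(-3)=-10080, F_yy(1)=1440, F_yy(3)=-720, F_yy(4)=1260.
Local minima occur where both diagonal entries positive: (1, 1), (1, 4). Count: 2.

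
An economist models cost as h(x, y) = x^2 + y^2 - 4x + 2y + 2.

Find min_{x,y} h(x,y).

-3

h(x,y) separates as P(x) + Q(y) + 2, so its minimum is min P + min Q + 2.
P'(x) = 2x - 4 vanishes at x ∈ {2}; Q'(y) = 2y + 2 vanishes at y ∈ {-1}.
Local minima of P (where P''>0): P(2)=-4. Local minima of Q: Q(-1)=-1.
So the global minimum of h is P(2) + Q(-1) + 2 = -4 − 1 + 2 = -3, attained at (2, -1).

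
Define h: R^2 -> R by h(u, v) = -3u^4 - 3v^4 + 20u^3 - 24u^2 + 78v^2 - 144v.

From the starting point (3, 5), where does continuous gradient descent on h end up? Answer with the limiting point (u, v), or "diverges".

diverges

h is separable, so gradient descent decouples: u follows -∂h/∂u, v follows -∂h/∂v.
∂h/∂u = -12u(u - 4)(u - 1); at u=3 this is 72, so u decreases.
∂h/∂v = -12(v - 3)(v - 1)(v + 4); at v=5 this is -864, so v increases.
The v-coordinate has no critical point in that direction and runs off to infinity.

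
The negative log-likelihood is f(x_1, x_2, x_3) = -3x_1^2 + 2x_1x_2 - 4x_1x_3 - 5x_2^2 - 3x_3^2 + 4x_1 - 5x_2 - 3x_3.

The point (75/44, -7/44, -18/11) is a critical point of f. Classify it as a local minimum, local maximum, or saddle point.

The Hessian is constant: H = [[-6, 2, -4], [2, -10, 0], [-4, 0, -6]].
Leading principal minors: Δ₁ = -6, Δ₂ = 56, Δ₃ = -176.
The minors alternate sign starting negative (−, +, −), so H is negative definite: a local maximum.

local maximum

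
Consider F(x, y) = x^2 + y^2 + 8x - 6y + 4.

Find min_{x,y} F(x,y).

-21

F(x,y) separates as P(x) + Q(y) + 4, so its minimum is min P + min Q + 4.
P'(x) = 2x + 8 vanishes at x ∈ {-4}; Q'(y) = 2y - 6 vanishes at y ∈ {3}.
Local minima of P (where P''>0): P(-4)=-16. Local minima of Q: Q(3)=-9.
So the global minimum of F is P(-4) + Q(3) + 4 = -16 − 9 + 4 = -21, attained at (-4, 3).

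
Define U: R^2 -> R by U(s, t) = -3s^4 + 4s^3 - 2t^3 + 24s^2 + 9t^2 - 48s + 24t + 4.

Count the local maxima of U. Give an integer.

U separates as a function of s plus a function of t, so ∇U=0 decouples.
∂U/∂s = -12(s - 2)(s - 1)(s + 2) = 0 at s ∈ {-2, 1, 2}; ∂U/∂t = -6(t - 4)(t + 1) = 0 at t ∈ {-1, 4}.
The Hessian is diagonal: diag(U_ss, U_tt). Second derivatives: U_ss(-2)=-144, U_ss(1)=36, U_ss(2)=-48; U_tt(-1)=30, U_tt(4)=-30.
Local maxima occur where both diagonal entries negative: (-2, 4), (2, 4). Count: 2.

2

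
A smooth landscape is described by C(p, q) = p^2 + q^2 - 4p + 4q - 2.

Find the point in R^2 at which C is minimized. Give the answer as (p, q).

C(p,q) separates as A(p) + B(q) − 2, so its minimum is min A + min B − 2.
A'(p) = 2p - 4 vanishes at p ∈ {2}; B'(q) = 2q + 4 vanishes at q ∈ {-2}.
Local minima of A (where A''>0): A(2)=-4. Local minima of B: B(-2)=-4.
So the global minimum of C is A(2) + B(-2) − 2 = -4 − 4 − 2 = -10, attained at (2, -2).

(2, -2)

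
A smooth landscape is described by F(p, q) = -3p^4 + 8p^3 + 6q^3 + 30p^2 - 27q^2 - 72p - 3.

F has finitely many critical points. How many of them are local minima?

1

F separates as a function of p plus a function of q, so ∇F=0 decouples.
∂F/∂p = -12(p - 3)(p - 1)(p + 2) = 0 at p ∈ {-2, 1, 3}; ∂F/∂q = 18q(q - 3) = 0 at q ∈ {0, 3}.
The Hessian is diagonal: diag(F_pp, F_qq). Second derivatives: F_pp(-2)=-180, F_pp(1)=72, F_pp(3)=-120; F_qq(0)=-54, F_qq(3)=54.
Local minima occur where both diagonal entries positive: (1, 3). Count: 1.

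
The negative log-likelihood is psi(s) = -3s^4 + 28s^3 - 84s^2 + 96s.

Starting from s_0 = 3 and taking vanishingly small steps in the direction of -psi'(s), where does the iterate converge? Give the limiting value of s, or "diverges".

2

psi'(s) = -12(s - 4)(s - 2)(s - 1), so psi'(3) = 24.
Gradient descent moves in the -psi' direction, i.e. s is decreasing.
The nearest critical point in that direction is s = 2, where psi'' = 24 > 0 (a local minimum). The iterate converges there.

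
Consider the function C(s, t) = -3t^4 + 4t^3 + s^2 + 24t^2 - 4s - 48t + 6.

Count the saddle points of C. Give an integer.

C separates as a function of s plus a function of t, so ∇C=0 decouples.
∂C/∂s = 2(s - 2) = 0 at s ∈ {2}; ∂C/∂t = -12(t - 2)(t - 1)(t + 2) = 0 at t ∈ {-2, 1, 2}.
The Hessian is diagonal: diag(C_ss, C_tt). Second derivatives: C_ss(2)=2; C_tt(-2)=-144, C_tt(1)=36, C_tt(2)=-48.
Saddle points occur where the two diagonal entries have opposite signs: (2, -2), (2, 2). Count: 2.

2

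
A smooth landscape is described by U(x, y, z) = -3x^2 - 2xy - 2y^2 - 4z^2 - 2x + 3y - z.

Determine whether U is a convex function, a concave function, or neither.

U is quadratic, so its Hessian is the constant matrix H = [[-6, -2, 0], [-2, -4, 0], [0, 0, -8]].
Leading principal minors: -6, 20, -160.
Signs alternate −, +, − ⇒ H ≺ 0 ⇒ concave.

concave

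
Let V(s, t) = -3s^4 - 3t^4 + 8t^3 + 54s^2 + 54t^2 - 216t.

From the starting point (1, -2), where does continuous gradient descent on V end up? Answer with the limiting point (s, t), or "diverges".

(0, 2)

V is separable, so gradient descent decouples: s follows -∂V/∂s, t follows -∂V/∂t.
∂V/∂s = -12s(s - 3)(s + 3); at s=1 this is 96, so s decreases.
∂V/∂t = -12(t - 3)(t - 2)(t + 3); at t=-2 this is -240, so t increases.
s converges to its nearest critical value 0 (a local min of the s-part); t converges to 2. The iterate converges to (0, 2).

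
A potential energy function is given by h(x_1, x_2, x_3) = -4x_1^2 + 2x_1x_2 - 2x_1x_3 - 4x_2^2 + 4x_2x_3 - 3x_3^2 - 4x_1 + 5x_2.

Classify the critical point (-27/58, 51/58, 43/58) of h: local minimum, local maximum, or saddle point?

local maximum

The Hessian is constant: H = [[-8, 2, -2], [2, -8, 4], [-2, 4, -6]].
Leading principal minors: Δ₁ = -8, Δ₂ = 60, Δ₃ = -232.
The minors alternate sign starting negative (−, +, −), so H is negative definite: a local maximum.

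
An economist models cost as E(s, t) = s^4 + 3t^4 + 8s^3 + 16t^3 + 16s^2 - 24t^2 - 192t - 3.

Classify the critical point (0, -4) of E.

The mixed partial ∂²E/∂s∂t is 0, so the Hessian at any point is diag(E_ss, E_tt) = diag(4(3s^2 + 12s + 8), 12(3t^2 + 8t - 4)).
At (0, -4): H = diag(32, 144).
Both eigenvalues are positive, so H is positive definite: a local minimum.

local minimum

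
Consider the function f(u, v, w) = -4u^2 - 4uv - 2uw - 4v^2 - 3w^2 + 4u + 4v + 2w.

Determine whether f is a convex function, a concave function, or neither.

concave

f is quadratic, so its Hessian is the constant matrix H = [[-8, -4, -2], [-4, -8, 0], [-2, 0, -6]].
Leading principal minors: -8, 48, -256.
Signs alternate −, +, − ⇒ H ≺ 0 ⇒ concave.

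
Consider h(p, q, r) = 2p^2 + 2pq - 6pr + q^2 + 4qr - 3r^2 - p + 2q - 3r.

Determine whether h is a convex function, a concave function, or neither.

h is quadratic, so its Hessian is the constant matrix H = [[4, 2, -6], [2, 2, 4], [-6, 4, -6]].
Leading principal minors: 4, 4, -256.
Neither pattern holds ⇒ H is indefinite ⇒ neither convex nor concave.

neither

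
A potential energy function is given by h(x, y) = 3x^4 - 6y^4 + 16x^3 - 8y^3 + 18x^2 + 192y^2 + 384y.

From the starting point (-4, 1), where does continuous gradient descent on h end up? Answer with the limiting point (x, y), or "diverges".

h is separable, so gradient descent decouples: x follows -∂h/∂x, y follows -∂h/∂y.
∂h/∂x = 12x(x + 1)(x + 3); at x=-4 this is -144, so x increases.
∂h/∂y = -24(y - 4)(y + 1)(y + 4); at y=1 this is 720, so y decreases.
x converges to its nearest critical value -3 (a local min of the x-part); y converges to -1. The iterate converges to (-3, -1).

(-3, -1)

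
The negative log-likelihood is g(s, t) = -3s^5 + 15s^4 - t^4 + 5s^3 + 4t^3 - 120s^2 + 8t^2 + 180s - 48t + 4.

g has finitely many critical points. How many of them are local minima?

2

g separates as a function of s plus a function of t, so ∇g=0 decouples.
∂g/∂s = -15(s - 3)(s - 2)(s - 1)(s + 2) = 0 at s ∈ {-2, 1, 2, 3}; ∂g/∂t = -4(t - 3)(t - 2)(t + 2) = 0 at t ∈ {-2, 2, 3}.
The Hessian is diagonal: diag(g_ss, g_tt). Second derivatives: g_ss(-2)=900, g_ss(1)=-90, g_ss(2)=60, g_ss(3)=-150; g_tt(-2)=-80, g_tt(2)=16, g_tt(3)=-20.
Local minima occur where both diagonal entries positive: (-2, 2), (2, 2). Count: 2.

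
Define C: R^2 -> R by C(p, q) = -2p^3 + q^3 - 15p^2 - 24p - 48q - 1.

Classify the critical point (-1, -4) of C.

The mixed partial ∂²C/∂p∂q is 0, so the Hessian at any point is diag(C_pp, C_qq) = diag(-6(2p + 5), 6q).
At (-1, -4): H = diag(-18, -24).
Both eigenvalues are negative, so H is negative definite: a local maximum.

local maximum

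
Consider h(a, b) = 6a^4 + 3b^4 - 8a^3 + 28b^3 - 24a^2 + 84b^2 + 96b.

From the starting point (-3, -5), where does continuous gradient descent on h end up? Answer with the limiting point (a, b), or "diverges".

(-1, -4)

h is separable, so gradient descent decouples: a follows -∂h/∂a, b follows -∂h/∂b.
∂h/∂a = 24a(a - 2)(a + 1); at a=-3 this is -720, so a increases.
∂h/∂b = 12(b + 1)(b + 2)(b + 4); at b=-5 this is -144, so b increases.
a converges to its nearest critical value -1 (a local min of the a-part); b converges to -4. The iterate converges to (-1, -4).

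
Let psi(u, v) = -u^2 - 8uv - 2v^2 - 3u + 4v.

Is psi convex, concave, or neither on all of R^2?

psi is quadratic, so its Hessian is the constant matrix H = [[-2, -8], [-8, -4]].
det(H) = -56, tr(H) = -6.
det(H) < 0, so H is indefinite: neither convex nor concave.

neither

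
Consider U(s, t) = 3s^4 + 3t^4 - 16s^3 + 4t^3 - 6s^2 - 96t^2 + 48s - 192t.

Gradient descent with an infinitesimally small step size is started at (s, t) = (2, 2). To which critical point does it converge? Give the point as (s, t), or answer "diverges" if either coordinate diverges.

(4, 4)

U is separable, so gradient descent decouples: s follows -∂U/∂s, t follows -∂U/∂t.
∂U/∂s = 12(s - 4)(s - 1)(s + 1); at s=2 this is -72, so s increases.
∂U/∂t = 12(t - 4)(t + 1)(t + 4); at t=2 this is -432, so t increases.
s converges to its nearest critical value 4 (a local min of the s-part); t converges to 4. The iterate converges to (4, 4).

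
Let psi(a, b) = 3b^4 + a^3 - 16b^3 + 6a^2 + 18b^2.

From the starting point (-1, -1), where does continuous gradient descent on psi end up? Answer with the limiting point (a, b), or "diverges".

psi is separable, so gradient descent decouples: a follows -∂psi/∂a, b follows -∂psi/∂b.
∂psi/∂a = 3a(a + 4); at a=-1 this is -9, so a increases.
∂psi/∂b = 12b(b - 3)(b - 1); at b=-1 this is -96, so b increases.
a converges to its nearest critical value 0 (a local min of the a-part); b converges to 0. The iterate converges to (0, 0).

(0, 0)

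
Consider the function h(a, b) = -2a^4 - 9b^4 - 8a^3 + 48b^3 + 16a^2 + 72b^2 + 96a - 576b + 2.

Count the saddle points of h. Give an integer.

h separates as a function of a plus a function of b, so ∇h=0 decouples.
∂h/∂a = -8(a - 2)(a + 2)(a + 3) = 0 at a ∈ {-3, -2, 2}; ∂h/∂b = -36(b - 4)(b - 2)(b + 2) = 0 at b ∈ {-2, 2, 4}.
The Hessian is diagonal: diag(h_aa, h_bb). Second derivatives: h_aa(-3)=-40, h_aa(-2)=32, h_aa(2)=-160; h_bb(-2)=-864, h_bb(2)=288, h_bb(4)=-432.
Saddle points occur where the two diagonal entries have opposite signs: (-3, 2), (-2, -2), (-2, 4), (2, 2). Count: 4.

4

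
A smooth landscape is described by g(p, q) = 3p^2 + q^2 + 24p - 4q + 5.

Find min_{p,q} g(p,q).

-47

g(p,q) separates as A(p) + B(q) + 5, so its minimum is min A + min B + 5.
A'(p) = 6p + 24 vanishes at p ∈ {-4}; B'(q) = 2q - 4 vanishes at q ∈ {2}.
Local minima of A (where A''>0): A(-4)=-48. Local minima of B: B(2)=-4.
So the global minimum of g is A(-4) + B(2) + 5 = -48 − 4 + 5 = -47, attained at (-4, 2).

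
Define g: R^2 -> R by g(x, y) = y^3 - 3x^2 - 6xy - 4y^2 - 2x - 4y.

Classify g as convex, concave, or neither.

neither

The term y^3 is cubic, so the Hessian is not constant.
∂²g/∂y² = 6y - 8, which takes both signs as y varies (negative for sufficiently negative y). A diagonal entry of the Hessian changing sign means the Hessian is neither positive- nor negative-semidefinite on all of R^2.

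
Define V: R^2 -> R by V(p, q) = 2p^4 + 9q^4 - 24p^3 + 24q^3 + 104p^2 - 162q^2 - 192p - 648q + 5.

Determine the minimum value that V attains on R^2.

V(p,q) separates as A(p) + B(q) + 5, so its minimum is min A + min B + 5.
A'(p) = 8(p - 4)(p - 3)(p - 2) vanishes at p ∈ {2, 3, 4}; B'(q) = 36(q - 3)(q + 2)(q + 3) vanishes at q ∈ {-3, -2, 3}.
Local minima of A (where A''>0): A(2)=-128, A(4)=-128. Local minima of B: B(-3)=567, B(3)=-2025.
So the global minimum of V is A(2) + B(3) + 5 = -128 − 2025 + 5 = -2148, attained at (2, 3).

-2148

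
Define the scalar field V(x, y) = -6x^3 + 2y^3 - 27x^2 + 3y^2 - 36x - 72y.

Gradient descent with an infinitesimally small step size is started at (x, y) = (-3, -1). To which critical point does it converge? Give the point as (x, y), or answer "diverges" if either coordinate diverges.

(-2, 3)

V is separable, so gradient descent decouples: x follows -∂V/∂x, y follows -∂V/∂y.
∂V/∂x = -18(x + 1)(x + 2); at x=-3 this is -36, so x increases.
∂V/∂y = 6(y - 3)(y + 4); at y=-1 this is -72, so y increases.
x converges to its nearest critical value -2 (a local min of the x-part); y converges to 3. The iterate converges to (-2, 3).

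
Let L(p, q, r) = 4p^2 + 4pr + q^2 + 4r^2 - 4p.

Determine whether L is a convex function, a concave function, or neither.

L is quadratic, so its Hessian is the constant matrix H = [[8, 0, 4], [0, 2, 0], [4, 0, 8]].
Leading principal minors: 8, 16, 96.
All positive ⇒ H ≻ 0 ⇒ convex.

convex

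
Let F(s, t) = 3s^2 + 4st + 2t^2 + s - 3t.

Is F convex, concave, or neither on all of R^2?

convex

F is quadratic, so its Hessian is the constant matrix H = [[6, 4], [4, 4]].
det(H) = 8, tr(H) = 10.
det(H) > 0 and tr(H) > 0, so H is positive definite everywhere: convex.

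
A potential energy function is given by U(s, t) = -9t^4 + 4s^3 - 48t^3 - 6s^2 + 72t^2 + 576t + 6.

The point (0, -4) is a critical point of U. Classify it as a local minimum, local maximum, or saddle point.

The mixed partial ∂²U/∂s∂t is 0, so the Hessian at any point is diag(U_ss, U_tt) = diag(12(2s - 1), 36(-3t^2 - 8t + 4)).
At (0, -4): H = diag(-12, -432).
Both eigenvalues are negative, so H is negative definite: a local maximum.

local maximum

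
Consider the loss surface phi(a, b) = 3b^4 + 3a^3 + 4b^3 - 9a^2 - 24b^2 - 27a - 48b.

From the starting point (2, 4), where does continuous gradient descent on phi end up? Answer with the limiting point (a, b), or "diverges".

(3, 2)

phi is separable, so gradient descent decouples: a follows -∂phi/∂a, b follows -∂phi/∂b.
∂phi/∂a = 9(a - 3)(a + 1); at a=2 this is -27, so a increases.
∂phi/∂b = 12(b - 2)(b + 1)(b + 2); at b=4 this is 720, so b decreases.
a converges to its nearest critical value 3 (a local min of the a-part); b converges to 2. The iterate converges to (3, 2).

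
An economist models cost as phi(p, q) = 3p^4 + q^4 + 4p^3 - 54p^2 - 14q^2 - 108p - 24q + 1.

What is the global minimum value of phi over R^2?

phi(p,q) separates as A(p) + B(q) + 1, so its minimum is min A + min B + 1.
A'(p) = 12(p - 3)(p + 1)(p + 3) vanishes at p ∈ {-3, -1, 3}; B'(q) = 4(q - 3)(q + 1)(q + 2) vanishes at q ∈ {-2, -1, 3}.
Local minima of A (where A''>0): A(-3)=-27, A(3)=-459. Local minima of B: B(-2)=8, B(3)=-117.
So the global minimum of phi is A(3) + B(3) + 1 = -459 − 117 + 1 = -575, attained at (3, 3).

-575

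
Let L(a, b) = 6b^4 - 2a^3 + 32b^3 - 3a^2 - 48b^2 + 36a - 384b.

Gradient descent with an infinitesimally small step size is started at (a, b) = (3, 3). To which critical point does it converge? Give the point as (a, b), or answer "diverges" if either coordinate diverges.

L is separable, so gradient descent decouples: a follows -∂L/∂a, b follows -∂L/∂b.
∂L/∂a = -6(a - 2)(a + 3); at a=3 this is -36, so a increases.
∂L/∂b = 24(b - 2)(b + 2)(b + 4); at b=3 this is 840, so b decreases.
The a-coordinate has no critical point in that direction and runs off to infinity.

diverges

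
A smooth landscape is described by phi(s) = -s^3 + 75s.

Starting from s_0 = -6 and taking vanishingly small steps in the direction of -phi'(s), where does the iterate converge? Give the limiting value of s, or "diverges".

-5

phi'(s) = -3(s - 5)(s + 5), so phi'(-6) = -33.
Gradient descent moves in the -phi' direction, i.e. s is increasing.
The nearest critical point in that direction is s = -5, where phi'' = 30 > 0 (a local minimum). The iterate converges there.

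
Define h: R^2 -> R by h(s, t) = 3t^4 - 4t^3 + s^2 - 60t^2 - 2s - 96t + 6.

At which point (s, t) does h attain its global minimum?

h(s,t) separates as P(s) + Q(t) + 6, so its minimum is min P + min Q + 6.
P'(s) = 2s - 2 vanishes at s ∈ {1}; Q'(t) = 12(t - 4)(t + 1)(t + 2) vanishes at t ∈ {-2, -1, 4}.
Local minima of P (where P''>0): P(1)=-1. Local minima of Q: Q(-2)=32, Q(4)=-832.
So the global minimum of h is P(1) + Q(4) + 6 = -1 − 832 + 6 = -827, attained at (1, 4).

(1, 4)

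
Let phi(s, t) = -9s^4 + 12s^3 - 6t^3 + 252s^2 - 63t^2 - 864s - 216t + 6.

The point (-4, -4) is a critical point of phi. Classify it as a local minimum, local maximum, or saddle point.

saddle point

The mixed partial ∂²phi/∂s∂t is 0, so the Hessian at any point is diag(phi_ss, phi_tt) = diag(36(-3s^2 + 2s + 14), -18(2t + 7)).
At (-4, -4): H = diag(-1512, 18).
The eigenvalues have opposite signs, so H is indefinite: a saddle point.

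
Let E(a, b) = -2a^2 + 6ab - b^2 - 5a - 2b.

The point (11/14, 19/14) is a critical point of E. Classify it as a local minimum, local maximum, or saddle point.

saddle point

The Hessian of E is constant: H = [[-4, 6], [6, -2]].
det(H) = (-4)·(-2) − 6² = -28.
Since det(H) < 0, H is indefinite and the critical point is a saddle point.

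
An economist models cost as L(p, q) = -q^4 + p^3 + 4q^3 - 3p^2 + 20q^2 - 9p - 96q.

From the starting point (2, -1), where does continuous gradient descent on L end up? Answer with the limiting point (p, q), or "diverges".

L is separable, so gradient descent decouples: p follows -∂L/∂p, q follows -∂L/∂q.
∂L/∂p = 3(p - 3)(p + 1); at p=2 this is -9, so p increases.
∂L/∂q = -4(q - 4)(q - 2)(q + 3); at q=-1 this is -120, so q increases.
p converges to its nearest critical value 3 (a local min of the p-part); q converges to 2. The iterate converges to (3, 2).

(3, 2)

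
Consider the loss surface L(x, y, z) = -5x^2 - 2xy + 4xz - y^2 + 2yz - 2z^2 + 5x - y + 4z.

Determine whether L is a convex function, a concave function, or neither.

L is quadratic, so its Hessian is the constant matrix H = [[-10, -2, 4], [-2, -2, 2], [4, 2, -4]].
Leading principal minors: -10, 16, -24.
Signs alternate −, +, − ⇒ H ≺ 0 ⇒ concave.

concave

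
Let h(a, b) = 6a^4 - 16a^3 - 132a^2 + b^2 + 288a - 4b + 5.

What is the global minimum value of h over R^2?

-1133

h(a,b) separates as P(a) + Q(b) + 5, so its minimum is min P + min Q + 5.
P'(a) = 24(a - 4)(a - 1)(a + 3) vanishes at a ∈ {-3, 1, 4}; Q'(b) = 2b - 4 vanishes at b ∈ {2}.
Local minima of P (where P''>0): P(-3)=-1134, P(4)=-448. Local minima of Q: Q(2)=-4.
So the global minimum of h is P(-3) + Q(2) + 5 = -1134 − 4 + 5 = -1133, attained at (-3, 2).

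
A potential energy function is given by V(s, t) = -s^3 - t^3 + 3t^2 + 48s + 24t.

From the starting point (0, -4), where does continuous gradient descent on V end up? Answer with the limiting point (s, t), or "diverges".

(-4, -2)

V is separable, so gradient descent decouples: s follows -∂V/∂s, t follows -∂V/∂t.
∂V/∂s = -3(s - 4)(s + 4); at s=0 this is 48, so s decreases.
∂V/∂t = -3(t - 4)(t + 2); at t=-4 this is -48, so t increases.
s converges to its nearest critical value -4 (a local min of the s-part); t converges to -2. The iterate converges to (-4, -2).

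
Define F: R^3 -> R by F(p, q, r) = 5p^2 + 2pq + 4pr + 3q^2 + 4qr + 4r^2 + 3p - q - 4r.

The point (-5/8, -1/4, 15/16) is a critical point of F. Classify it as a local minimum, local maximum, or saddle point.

local minimum

The Hessian is constant: H = [[10, 2, 4], [2, 6, 4], [4, 4, 8]].
Leading principal minors: Δ₁ = 10, Δ₂ = 56, Δ₃ = 256.
All leading minors are positive, so H is positive definite: a local minimum.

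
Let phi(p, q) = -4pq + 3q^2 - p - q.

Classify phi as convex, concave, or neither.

neither

phi is quadratic, so its Hessian is the constant matrix H = [[0, -4], [-4, 6]].
det(H) = -16, tr(H) = 6.
det(H) < 0, so H is indefinite: neither convex nor concave.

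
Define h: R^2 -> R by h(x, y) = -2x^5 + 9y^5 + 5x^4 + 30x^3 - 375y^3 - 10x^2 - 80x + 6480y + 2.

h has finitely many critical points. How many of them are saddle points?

8

h separates as a function of x plus a function of y, so ∇h=0 decouples.
∂h/∂x = -10(x - 4)(x - 1)(x + 1)(x + 2) = 0 at x ∈ {-2, -1, 1, 4}; ∂h/∂y = 45(y - 4)(y - 3)(y + 3)(y + 4) = 0 at y ∈ {-4, -3, 3, 4}.
The Hessian is diagonal: diag(h_xx, h_yy). Second derivatives: h_xx(-2)=180, h_xx(-1)=-100, h_xx(1)=180, h_xx(4)=-900; h_yy(-4)=-2520, h_yy(-3)=1890, h_yy(3)=-1890, h_yy(4)=2520.
Saddle points occur where the two diagonal entries have opposite signs: (-2, -4), (-2, 3), (-1, -3), (-1, 4), (1, -4), (1, 3), (4, -3), (4, 4). Count: 8.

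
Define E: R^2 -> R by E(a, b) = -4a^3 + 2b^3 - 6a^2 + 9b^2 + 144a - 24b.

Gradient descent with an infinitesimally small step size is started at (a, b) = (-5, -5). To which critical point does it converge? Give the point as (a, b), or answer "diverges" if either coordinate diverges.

diverges

E is separable, so gradient descent decouples: a follows -∂E/∂a, b follows -∂E/∂b.
∂E/∂a = -12(a - 3)(a + 4); at a=-5 this is -96, so a increases.
∂E/∂b = 6(b - 1)(b + 4); at b=-5 this is 36, so b decreases.
The b-coordinate has no critical point in that direction and runs off to infinity.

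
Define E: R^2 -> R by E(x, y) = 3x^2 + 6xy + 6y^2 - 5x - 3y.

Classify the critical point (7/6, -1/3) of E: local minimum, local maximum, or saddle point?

The Hessian of E is constant: H = [[6, 6], [6, 12]].
det(H) = 6·12 − 6² = 36.
det(H) > 0 and tr(H) = 18 > 0, so H is positive definite and the point is a local minimum.

local minimum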